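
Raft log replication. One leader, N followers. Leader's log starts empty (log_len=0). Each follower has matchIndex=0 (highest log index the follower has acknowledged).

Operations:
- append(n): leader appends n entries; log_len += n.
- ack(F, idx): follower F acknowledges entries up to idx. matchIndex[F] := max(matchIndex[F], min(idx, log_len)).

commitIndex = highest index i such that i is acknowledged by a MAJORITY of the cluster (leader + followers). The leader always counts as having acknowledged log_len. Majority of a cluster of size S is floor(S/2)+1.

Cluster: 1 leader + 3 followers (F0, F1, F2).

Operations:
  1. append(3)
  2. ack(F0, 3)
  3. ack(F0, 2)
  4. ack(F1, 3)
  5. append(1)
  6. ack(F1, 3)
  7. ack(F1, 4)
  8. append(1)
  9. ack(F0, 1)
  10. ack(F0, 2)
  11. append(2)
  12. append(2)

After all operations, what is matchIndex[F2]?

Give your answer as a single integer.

Answer: 0

Derivation:
Op 1: append 3 -> log_len=3
Op 2: F0 acks idx 3 -> match: F0=3 F1=0 F2=0; commitIndex=0
Op 3: F0 acks idx 2 -> match: F0=3 F1=0 F2=0; commitIndex=0
Op 4: F1 acks idx 3 -> match: F0=3 F1=3 F2=0; commitIndex=3
Op 5: append 1 -> log_len=4
Op 6: F1 acks idx 3 -> match: F0=3 F1=3 F2=0; commitIndex=3
Op 7: F1 acks idx 4 -> match: F0=3 F1=4 F2=0; commitIndex=3
Op 8: append 1 -> log_len=5
Op 9: F0 acks idx 1 -> match: F0=3 F1=4 F2=0; commitIndex=3
Op 10: F0 acks idx 2 -> match: F0=3 F1=4 F2=0; commitIndex=3
Op 11: append 2 -> log_len=7
Op 12: append 2 -> log_len=9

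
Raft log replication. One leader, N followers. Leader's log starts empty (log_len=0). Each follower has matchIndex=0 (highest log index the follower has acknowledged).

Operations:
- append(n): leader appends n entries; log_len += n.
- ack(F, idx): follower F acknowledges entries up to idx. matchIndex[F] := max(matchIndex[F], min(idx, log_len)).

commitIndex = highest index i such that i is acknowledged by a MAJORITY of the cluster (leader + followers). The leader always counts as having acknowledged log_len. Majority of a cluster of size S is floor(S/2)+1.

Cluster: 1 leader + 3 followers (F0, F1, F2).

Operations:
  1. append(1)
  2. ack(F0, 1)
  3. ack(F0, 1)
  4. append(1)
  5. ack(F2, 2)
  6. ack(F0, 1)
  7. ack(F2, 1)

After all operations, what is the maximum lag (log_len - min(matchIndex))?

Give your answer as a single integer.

Op 1: append 1 -> log_len=1
Op 2: F0 acks idx 1 -> match: F0=1 F1=0 F2=0; commitIndex=0
Op 3: F0 acks idx 1 -> match: F0=1 F1=0 F2=0; commitIndex=0
Op 4: append 1 -> log_len=2
Op 5: F2 acks idx 2 -> match: F0=1 F1=0 F2=2; commitIndex=1
Op 6: F0 acks idx 1 -> match: F0=1 F1=0 F2=2; commitIndex=1
Op 7: F2 acks idx 1 -> match: F0=1 F1=0 F2=2; commitIndex=1

Answer: 2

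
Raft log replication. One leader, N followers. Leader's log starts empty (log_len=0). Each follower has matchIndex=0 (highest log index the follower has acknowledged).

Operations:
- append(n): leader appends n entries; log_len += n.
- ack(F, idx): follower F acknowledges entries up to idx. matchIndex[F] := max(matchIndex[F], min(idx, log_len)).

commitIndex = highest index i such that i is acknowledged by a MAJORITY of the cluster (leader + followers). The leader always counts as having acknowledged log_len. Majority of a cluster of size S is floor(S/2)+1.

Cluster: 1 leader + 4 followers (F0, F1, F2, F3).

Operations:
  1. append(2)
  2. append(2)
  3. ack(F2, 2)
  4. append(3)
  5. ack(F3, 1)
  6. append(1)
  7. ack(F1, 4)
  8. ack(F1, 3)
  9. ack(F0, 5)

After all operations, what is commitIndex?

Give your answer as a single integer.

Answer: 4

Derivation:
Op 1: append 2 -> log_len=2
Op 2: append 2 -> log_len=4
Op 3: F2 acks idx 2 -> match: F0=0 F1=0 F2=2 F3=0; commitIndex=0
Op 4: append 3 -> log_len=7
Op 5: F3 acks idx 1 -> match: F0=0 F1=0 F2=2 F3=1; commitIndex=1
Op 6: append 1 -> log_len=8
Op 7: F1 acks idx 4 -> match: F0=0 F1=4 F2=2 F3=1; commitIndex=2
Op 8: F1 acks idx 3 -> match: F0=0 F1=4 F2=2 F3=1; commitIndex=2
Op 9: F0 acks idx 5 -> match: F0=5 F1=4 F2=2 F3=1; commitIndex=4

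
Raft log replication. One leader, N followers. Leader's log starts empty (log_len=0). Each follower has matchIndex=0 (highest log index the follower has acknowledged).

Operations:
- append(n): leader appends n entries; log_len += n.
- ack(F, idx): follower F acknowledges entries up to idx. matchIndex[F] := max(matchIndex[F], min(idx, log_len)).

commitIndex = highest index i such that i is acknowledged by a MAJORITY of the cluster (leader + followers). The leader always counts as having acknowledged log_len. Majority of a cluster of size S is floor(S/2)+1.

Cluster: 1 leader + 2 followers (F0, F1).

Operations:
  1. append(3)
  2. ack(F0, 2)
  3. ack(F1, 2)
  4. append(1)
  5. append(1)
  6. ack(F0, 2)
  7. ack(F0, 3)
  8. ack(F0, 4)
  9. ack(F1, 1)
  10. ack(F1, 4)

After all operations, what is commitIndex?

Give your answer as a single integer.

Op 1: append 3 -> log_len=3
Op 2: F0 acks idx 2 -> match: F0=2 F1=0; commitIndex=2
Op 3: F1 acks idx 2 -> match: F0=2 F1=2; commitIndex=2
Op 4: append 1 -> log_len=4
Op 5: append 1 -> log_len=5
Op 6: F0 acks idx 2 -> match: F0=2 F1=2; commitIndex=2
Op 7: F0 acks idx 3 -> match: F0=3 F1=2; commitIndex=3
Op 8: F0 acks idx 4 -> match: F0=4 F1=2; commitIndex=4
Op 9: F1 acks idx 1 -> match: F0=4 F1=2; commitIndex=4
Op 10: F1 acks idx 4 -> match: F0=4 F1=4; commitIndex=4

Answer: 4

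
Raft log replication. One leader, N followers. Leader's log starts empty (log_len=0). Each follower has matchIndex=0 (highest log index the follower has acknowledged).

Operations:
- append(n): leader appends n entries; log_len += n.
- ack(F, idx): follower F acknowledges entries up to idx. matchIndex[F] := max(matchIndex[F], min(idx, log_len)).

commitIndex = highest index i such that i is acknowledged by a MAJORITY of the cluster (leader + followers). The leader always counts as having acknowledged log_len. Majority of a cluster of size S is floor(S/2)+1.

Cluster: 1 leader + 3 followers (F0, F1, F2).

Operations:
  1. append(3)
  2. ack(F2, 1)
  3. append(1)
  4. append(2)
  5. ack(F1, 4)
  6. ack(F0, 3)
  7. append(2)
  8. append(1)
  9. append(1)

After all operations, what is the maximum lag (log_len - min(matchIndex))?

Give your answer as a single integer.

Op 1: append 3 -> log_len=3
Op 2: F2 acks idx 1 -> match: F0=0 F1=0 F2=1; commitIndex=0
Op 3: append 1 -> log_len=4
Op 4: append 2 -> log_len=6
Op 5: F1 acks idx 4 -> match: F0=0 F1=4 F2=1; commitIndex=1
Op 6: F0 acks idx 3 -> match: F0=3 F1=4 F2=1; commitIndex=3
Op 7: append 2 -> log_len=8
Op 8: append 1 -> log_len=9
Op 9: append 1 -> log_len=10

Answer: 9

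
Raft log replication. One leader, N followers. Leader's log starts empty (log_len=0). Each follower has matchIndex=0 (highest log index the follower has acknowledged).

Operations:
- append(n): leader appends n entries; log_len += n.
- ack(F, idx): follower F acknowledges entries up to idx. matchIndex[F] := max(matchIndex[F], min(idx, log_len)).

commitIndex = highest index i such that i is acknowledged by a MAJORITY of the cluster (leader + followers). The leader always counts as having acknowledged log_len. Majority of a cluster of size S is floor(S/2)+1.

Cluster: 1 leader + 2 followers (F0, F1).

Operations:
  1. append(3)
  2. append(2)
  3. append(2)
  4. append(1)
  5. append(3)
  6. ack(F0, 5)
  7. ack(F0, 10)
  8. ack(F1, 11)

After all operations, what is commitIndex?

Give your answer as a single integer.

Op 1: append 3 -> log_len=3
Op 2: append 2 -> log_len=5
Op 3: append 2 -> log_len=7
Op 4: append 1 -> log_len=8
Op 5: append 3 -> log_len=11
Op 6: F0 acks idx 5 -> match: F0=5 F1=0; commitIndex=5
Op 7: F0 acks idx 10 -> match: F0=10 F1=0; commitIndex=10
Op 8: F1 acks idx 11 -> match: F0=10 F1=11; commitIndex=11

Answer: 11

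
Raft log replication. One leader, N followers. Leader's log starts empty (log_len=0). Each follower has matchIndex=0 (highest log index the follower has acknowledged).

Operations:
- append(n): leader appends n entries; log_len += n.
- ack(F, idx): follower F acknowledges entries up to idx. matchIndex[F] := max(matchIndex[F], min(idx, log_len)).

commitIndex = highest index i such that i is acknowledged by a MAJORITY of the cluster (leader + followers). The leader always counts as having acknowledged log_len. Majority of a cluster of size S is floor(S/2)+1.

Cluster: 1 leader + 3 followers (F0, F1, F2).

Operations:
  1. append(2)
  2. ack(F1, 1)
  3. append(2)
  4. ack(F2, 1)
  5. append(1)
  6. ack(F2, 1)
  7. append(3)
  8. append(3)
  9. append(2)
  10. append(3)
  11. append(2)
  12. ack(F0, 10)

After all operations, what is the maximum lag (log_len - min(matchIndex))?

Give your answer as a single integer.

Answer: 17

Derivation:
Op 1: append 2 -> log_len=2
Op 2: F1 acks idx 1 -> match: F0=0 F1=1 F2=0; commitIndex=0
Op 3: append 2 -> log_len=4
Op 4: F2 acks idx 1 -> match: F0=0 F1=1 F2=1; commitIndex=1
Op 5: append 1 -> log_len=5
Op 6: F2 acks idx 1 -> match: F0=0 F1=1 F2=1; commitIndex=1
Op 7: append 3 -> log_len=8
Op 8: append 3 -> log_len=11
Op 9: append 2 -> log_len=13
Op 10: append 3 -> log_len=16
Op 11: append 2 -> log_len=18
Op 12: F0 acks idx 10 -> match: F0=10 F1=1 F2=1; commitIndex=1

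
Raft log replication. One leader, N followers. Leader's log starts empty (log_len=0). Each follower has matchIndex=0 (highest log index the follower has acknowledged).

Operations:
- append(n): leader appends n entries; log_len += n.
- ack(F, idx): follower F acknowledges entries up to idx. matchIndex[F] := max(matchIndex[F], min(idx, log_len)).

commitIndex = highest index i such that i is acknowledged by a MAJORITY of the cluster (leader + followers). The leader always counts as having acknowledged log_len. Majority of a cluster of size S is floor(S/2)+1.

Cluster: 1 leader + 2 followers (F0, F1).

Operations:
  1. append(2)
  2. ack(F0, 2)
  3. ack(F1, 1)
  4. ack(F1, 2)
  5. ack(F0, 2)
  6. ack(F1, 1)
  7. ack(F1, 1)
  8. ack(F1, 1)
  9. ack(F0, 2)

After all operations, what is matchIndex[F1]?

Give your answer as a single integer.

Answer: 2

Derivation:
Op 1: append 2 -> log_len=2
Op 2: F0 acks idx 2 -> match: F0=2 F1=0; commitIndex=2
Op 3: F1 acks idx 1 -> match: F0=2 F1=1; commitIndex=2
Op 4: F1 acks idx 2 -> match: F0=2 F1=2; commitIndex=2
Op 5: F0 acks idx 2 -> match: F0=2 F1=2; commitIndex=2
Op 6: F1 acks idx 1 -> match: F0=2 F1=2; commitIndex=2
Op 7: F1 acks idx 1 -> match: F0=2 F1=2; commitIndex=2
Op 8: F1 acks idx 1 -> match: F0=2 F1=2; commitIndex=2
Op 9: F0 acks idx 2 -> match: F0=2 F1=2; commitIndex=2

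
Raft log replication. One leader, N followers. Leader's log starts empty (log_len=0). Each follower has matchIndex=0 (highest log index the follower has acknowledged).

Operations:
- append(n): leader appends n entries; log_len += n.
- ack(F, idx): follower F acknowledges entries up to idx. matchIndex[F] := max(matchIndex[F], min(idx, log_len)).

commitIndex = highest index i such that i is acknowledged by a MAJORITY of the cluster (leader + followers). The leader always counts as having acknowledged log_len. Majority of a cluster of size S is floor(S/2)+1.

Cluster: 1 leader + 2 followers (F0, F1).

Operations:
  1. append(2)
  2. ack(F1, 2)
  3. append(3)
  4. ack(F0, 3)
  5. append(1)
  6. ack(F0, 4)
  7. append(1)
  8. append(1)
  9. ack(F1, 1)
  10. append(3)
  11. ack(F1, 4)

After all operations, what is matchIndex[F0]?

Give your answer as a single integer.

Op 1: append 2 -> log_len=2
Op 2: F1 acks idx 2 -> match: F0=0 F1=2; commitIndex=2
Op 3: append 3 -> log_len=5
Op 4: F0 acks idx 3 -> match: F0=3 F1=2; commitIndex=3
Op 5: append 1 -> log_len=6
Op 6: F0 acks idx 4 -> match: F0=4 F1=2; commitIndex=4
Op 7: append 1 -> log_len=7
Op 8: append 1 -> log_len=8
Op 9: F1 acks idx 1 -> match: F0=4 F1=2; commitIndex=4
Op 10: append 3 -> log_len=11
Op 11: F1 acks idx 4 -> match: F0=4 F1=4; commitIndex=4

Answer: 4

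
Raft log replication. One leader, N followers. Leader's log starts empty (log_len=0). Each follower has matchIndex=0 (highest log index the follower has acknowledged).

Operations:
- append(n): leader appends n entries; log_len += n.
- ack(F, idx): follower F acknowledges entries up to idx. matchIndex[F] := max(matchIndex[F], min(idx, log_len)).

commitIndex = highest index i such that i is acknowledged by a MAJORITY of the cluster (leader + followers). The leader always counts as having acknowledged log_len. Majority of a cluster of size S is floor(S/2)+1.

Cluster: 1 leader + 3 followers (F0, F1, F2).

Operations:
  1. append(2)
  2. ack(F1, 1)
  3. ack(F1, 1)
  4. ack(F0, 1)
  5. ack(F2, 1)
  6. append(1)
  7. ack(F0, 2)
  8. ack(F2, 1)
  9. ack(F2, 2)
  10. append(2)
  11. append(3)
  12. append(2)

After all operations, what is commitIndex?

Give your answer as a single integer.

Op 1: append 2 -> log_len=2
Op 2: F1 acks idx 1 -> match: F0=0 F1=1 F2=0; commitIndex=0
Op 3: F1 acks idx 1 -> match: F0=0 F1=1 F2=0; commitIndex=0
Op 4: F0 acks idx 1 -> match: F0=1 F1=1 F2=0; commitIndex=1
Op 5: F2 acks idx 1 -> match: F0=1 F1=1 F2=1; commitIndex=1
Op 6: append 1 -> log_len=3
Op 7: F0 acks idx 2 -> match: F0=2 F1=1 F2=1; commitIndex=1
Op 8: F2 acks idx 1 -> match: F0=2 F1=1 F2=1; commitIndex=1
Op 9: F2 acks idx 2 -> match: F0=2 F1=1 F2=2; commitIndex=2
Op 10: append 2 -> log_len=5
Op 11: append 3 -> log_len=8
Op 12: append 2 -> log_len=10

Answer: 2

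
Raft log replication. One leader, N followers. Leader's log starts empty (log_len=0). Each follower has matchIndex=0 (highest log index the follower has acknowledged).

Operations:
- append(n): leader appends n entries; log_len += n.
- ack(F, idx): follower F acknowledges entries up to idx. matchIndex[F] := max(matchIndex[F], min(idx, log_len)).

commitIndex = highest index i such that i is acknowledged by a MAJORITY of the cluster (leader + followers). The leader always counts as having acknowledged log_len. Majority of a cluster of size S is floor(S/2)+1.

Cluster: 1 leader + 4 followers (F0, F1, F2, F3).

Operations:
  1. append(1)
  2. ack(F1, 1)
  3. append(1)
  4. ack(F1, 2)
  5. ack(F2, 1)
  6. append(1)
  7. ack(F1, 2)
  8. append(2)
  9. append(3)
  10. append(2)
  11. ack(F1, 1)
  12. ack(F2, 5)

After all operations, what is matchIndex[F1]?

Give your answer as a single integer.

Op 1: append 1 -> log_len=1
Op 2: F1 acks idx 1 -> match: F0=0 F1=1 F2=0 F3=0; commitIndex=0
Op 3: append 1 -> log_len=2
Op 4: F1 acks idx 2 -> match: F0=0 F1=2 F2=0 F3=0; commitIndex=0
Op 5: F2 acks idx 1 -> match: F0=0 F1=2 F2=1 F3=0; commitIndex=1
Op 6: append 1 -> log_len=3
Op 7: F1 acks idx 2 -> match: F0=0 F1=2 F2=1 F3=0; commitIndex=1
Op 8: append 2 -> log_len=5
Op 9: append 3 -> log_len=8
Op 10: append 2 -> log_len=10
Op 11: F1 acks idx 1 -> match: F0=0 F1=2 F2=1 F3=0; commitIndex=1
Op 12: F2 acks idx 5 -> match: F0=0 F1=2 F2=5 F3=0; commitIndex=2

Answer: 2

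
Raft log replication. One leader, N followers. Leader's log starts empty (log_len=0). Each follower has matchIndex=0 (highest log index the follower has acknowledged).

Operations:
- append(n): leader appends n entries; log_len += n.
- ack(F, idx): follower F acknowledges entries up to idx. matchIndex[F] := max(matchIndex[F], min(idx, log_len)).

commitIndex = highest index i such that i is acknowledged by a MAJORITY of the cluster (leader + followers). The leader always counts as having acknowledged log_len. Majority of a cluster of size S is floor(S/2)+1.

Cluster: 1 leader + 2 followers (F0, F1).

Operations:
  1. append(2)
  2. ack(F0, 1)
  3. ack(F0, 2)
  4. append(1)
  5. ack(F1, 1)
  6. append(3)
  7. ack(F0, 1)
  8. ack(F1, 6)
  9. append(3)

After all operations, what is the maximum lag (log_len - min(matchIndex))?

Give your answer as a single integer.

Answer: 7

Derivation:
Op 1: append 2 -> log_len=2
Op 2: F0 acks idx 1 -> match: F0=1 F1=0; commitIndex=1
Op 3: F0 acks idx 2 -> match: F0=2 F1=0; commitIndex=2
Op 4: append 1 -> log_len=3
Op 5: F1 acks idx 1 -> match: F0=2 F1=1; commitIndex=2
Op 6: append 3 -> log_len=6
Op 7: F0 acks idx 1 -> match: F0=2 F1=1; commitIndex=2
Op 8: F1 acks idx 6 -> match: F0=2 F1=6; commitIndex=6
Op 9: append 3 -> log_len=9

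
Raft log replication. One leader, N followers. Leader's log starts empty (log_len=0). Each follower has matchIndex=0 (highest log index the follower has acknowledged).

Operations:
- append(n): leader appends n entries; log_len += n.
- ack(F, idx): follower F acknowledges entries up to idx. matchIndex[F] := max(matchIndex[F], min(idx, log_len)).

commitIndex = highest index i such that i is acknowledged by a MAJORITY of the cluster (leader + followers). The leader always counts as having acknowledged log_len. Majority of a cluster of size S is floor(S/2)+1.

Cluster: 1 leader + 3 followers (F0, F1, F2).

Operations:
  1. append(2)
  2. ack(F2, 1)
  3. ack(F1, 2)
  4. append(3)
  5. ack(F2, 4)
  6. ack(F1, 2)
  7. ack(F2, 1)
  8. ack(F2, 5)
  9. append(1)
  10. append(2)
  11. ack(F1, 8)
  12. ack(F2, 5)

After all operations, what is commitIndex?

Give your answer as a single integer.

Op 1: append 2 -> log_len=2
Op 2: F2 acks idx 1 -> match: F0=0 F1=0 F2=1; commitIndex=0
Op 3: F1 acks idx 2 -> match: F0=0 F1=2 F2=1; commitIndex=1
Op 4: append 3 -> log_len=5
Op 5: F2 acks idx 4 -> match: F0=0 F1=2 F2=4; commitIndex=2
Op 6: F1 acks idx 2 -> match: F0=0 F1=2 F2=4; commitIndex=2
Op 7: F2 acks idx 1 -> match: F0=0 F1=2 F2=4; commitIndex=2
Op 8: F2 acks idx 5 -> match: F0=0 F1=2 F2=5; commitIndex=2
Op 9: append 1 -> log_len=6
Op 10: append 2 -> log_len=8
Op 11: F1 acks idx 8 -> match: F0=0 F1=8 F2=5; commitIndex=5
Op 12: F2 acks idx 5 -> match: F0=0 F1=8 F2=5; commitIndex=5

Answer: 5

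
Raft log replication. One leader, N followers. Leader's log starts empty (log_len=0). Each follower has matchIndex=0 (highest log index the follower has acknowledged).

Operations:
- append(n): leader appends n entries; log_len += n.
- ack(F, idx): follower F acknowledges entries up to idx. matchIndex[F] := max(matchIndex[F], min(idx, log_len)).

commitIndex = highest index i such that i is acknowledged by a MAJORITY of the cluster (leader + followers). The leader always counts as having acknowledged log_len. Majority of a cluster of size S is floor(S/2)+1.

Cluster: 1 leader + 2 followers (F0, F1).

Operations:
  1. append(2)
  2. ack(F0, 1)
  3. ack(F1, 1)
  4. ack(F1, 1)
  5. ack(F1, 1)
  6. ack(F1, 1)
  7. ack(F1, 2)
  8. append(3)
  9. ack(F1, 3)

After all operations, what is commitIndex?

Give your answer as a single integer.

Op 1: append 2 -> log_len=2
Op 2: F0 acks idx 1 -> match: F0=1 F1=0; commitIndex=1
Op 3: F1 acks idx 1 -> match: F0=1 F1=1; commitIndex=1
Op 4: F1 acks idx 1 -> match: F0=1 F1=1; commitIndex=1
Op 5: F1 acks idx 1 -> match: F0=1 F1=1; commitIndex=1
Op 6: F1 acks idx 1 -> match: F0=1 F1=1; commitIndex=1
Op 7: F1 acks idx 2 -> match: F0=1 F1=2; commitIndex=2
Op 8: append 3 -> log_len=5
Op 9: F1 acks idx 3 -> match: F0=1 F1=3; commitIndex=3

Answer: 3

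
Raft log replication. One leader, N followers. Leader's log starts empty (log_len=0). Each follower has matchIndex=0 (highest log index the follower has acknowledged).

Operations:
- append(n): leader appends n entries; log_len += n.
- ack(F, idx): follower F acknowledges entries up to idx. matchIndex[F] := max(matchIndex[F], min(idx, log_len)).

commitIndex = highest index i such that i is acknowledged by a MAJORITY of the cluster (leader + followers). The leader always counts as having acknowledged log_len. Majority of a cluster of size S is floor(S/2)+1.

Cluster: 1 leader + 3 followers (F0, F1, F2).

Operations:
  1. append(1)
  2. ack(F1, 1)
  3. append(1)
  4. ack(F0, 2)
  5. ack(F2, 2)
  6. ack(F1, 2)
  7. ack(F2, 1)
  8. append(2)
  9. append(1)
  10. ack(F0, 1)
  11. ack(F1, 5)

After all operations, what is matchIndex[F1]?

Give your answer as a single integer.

Op 1: append 1 -> log_len=1
Op 2: F1 acks idx 1 -> match: F0=0 F1=1 F2=0; commitIndex=0
Op 3: append 1 -> log_len=2
Op 4: F0 acks idx 2 -> match: F0=2 F1=1 F2=0; commitIndex=1
Op 5: F2 acks idx 2 -> match: F0=2 F1=1 F2=2; commitIndex=2
Op 6: F1 acks idx 2 -> match: F0=2 F1=2 F2=2; commitIndex=2
Op 7: F2 acks idx 1 -> match: F0=2 F1=2 F2=2; commitIndex=2
Op 8: append 2 -> log_len=4
Op 9: append 1 -> log_len=5
Op 10: F0 acks idx 1 -> match: F0=2 F1=2 F2=2; commitIndex=2
Op 11: F1 acks idx 5 -> match: F0=2 F1=5 F2=2; commitIndex=2

Answer: 5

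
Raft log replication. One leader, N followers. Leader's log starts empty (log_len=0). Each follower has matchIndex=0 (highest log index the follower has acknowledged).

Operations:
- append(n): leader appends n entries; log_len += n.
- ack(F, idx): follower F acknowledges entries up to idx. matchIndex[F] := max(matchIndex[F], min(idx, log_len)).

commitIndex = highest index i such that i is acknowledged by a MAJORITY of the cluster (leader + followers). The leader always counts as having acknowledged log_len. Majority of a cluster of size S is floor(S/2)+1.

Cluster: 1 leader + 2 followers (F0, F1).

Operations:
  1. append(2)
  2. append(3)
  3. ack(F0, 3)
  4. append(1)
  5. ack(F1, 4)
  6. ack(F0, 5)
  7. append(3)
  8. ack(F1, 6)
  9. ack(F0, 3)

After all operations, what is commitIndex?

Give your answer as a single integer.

Answer: 6

Derivation:
Op 1: append 2 -> log_len=2
Op 2: append 3 -> log_len=5
Op 3: F0 acks idx 3 -> match: F0=3 F1=0; commitIndex=3
Op 4: append 1 -> log_len=6
Op 5: F1 acks idx 4 -> match: F0=3 F1=4; commitIndex=4
Op 6: F0 acks idx 5 -> match: F0=5 F1=4; commitIndex=5
Op 7: append 3 -> log_len=9
Op 8: F1 acks idx 6 -> match: F0=5 F1=6; commitIndex=6
Op 9: F0 acks idx 3 -> match: F0=5 F1=6; commitIndex=6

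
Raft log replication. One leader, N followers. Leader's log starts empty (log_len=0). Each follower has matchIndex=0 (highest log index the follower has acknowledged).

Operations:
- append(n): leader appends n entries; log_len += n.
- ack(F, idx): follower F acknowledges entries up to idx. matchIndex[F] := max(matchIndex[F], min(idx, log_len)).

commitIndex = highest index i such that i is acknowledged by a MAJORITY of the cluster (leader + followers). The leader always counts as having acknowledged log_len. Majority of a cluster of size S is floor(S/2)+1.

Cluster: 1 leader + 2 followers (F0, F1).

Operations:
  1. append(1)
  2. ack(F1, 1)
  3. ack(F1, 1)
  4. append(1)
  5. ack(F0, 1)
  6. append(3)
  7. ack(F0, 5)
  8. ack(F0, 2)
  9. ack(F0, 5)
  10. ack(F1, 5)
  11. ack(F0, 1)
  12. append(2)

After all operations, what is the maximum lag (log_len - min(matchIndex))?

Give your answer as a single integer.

Answer: 2

Derivation:
Op 1: append 1 -> log_len=1
Op 2: F1 acks idx 1 -> match: F0=0 F1=1; commitIndex=1
Op 3: F1 acks idx 1 -> match: F0=0 F1=1; commitIndex=1
Op 4: append 1 -> log_len=2
Op 5: F0 acks idx 1 -> match: F0=1 F1=1; commitIndex=1
Op 6: append 3 -> log_len=5
Op 7: F0 acks idx 5 -> match: F0=5 F1=1; commitIndex=5
Op 8: F0 acks idx 2 -> match: F0=5 F1=1; commitIndex=5
Op 9: F0 acks idx 5 -> match: F0=5 F1=1; commitIndex=5
Op 10: F1 acks idx 5 -> match: F0=5 F1=5; commitIndex=5
Op 11: F0 acks idx 1 -> match: F0=5 F1=5; commitIndex=5
Op 12: append 2 -> log_len=7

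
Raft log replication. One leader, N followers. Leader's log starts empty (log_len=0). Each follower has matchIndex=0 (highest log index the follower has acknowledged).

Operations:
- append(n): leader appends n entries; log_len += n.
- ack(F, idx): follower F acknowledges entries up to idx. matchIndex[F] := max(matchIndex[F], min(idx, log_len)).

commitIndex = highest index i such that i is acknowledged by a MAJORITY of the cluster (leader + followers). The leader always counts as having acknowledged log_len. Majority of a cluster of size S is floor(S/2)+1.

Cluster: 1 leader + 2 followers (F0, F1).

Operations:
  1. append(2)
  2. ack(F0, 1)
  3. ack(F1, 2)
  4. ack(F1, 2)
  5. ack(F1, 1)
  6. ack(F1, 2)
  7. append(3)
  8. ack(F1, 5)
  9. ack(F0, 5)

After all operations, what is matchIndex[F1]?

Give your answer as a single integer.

Op 1: append 2 -> log_len=2
Op 2: F0 acks idx 1 -> match: F0=1 F1=0; commitIndex=1
Op 3: F1 acks idx 2 -> match: F0=1 F1=2; commitIndex=2
Op 4: F1 acks idx 2 -> match: F0=1 F1=2; commitIndex=2
Op 5: F1 acks idx 1 -> match: F0=1 F1=2; commitIndex=2
Op 6: F1 acks idx 2 -> match: F0=1 F1=2; commitIndex=2
Op 7: append 3 -> log_len=5
Op 8: F1 acks idx 5 -> match: F0=1 F1=5; commitIndex=5
Op 9: F0 acks idx 5 -> match: F0=5 F1=5; commitIndex=5

Answer: 5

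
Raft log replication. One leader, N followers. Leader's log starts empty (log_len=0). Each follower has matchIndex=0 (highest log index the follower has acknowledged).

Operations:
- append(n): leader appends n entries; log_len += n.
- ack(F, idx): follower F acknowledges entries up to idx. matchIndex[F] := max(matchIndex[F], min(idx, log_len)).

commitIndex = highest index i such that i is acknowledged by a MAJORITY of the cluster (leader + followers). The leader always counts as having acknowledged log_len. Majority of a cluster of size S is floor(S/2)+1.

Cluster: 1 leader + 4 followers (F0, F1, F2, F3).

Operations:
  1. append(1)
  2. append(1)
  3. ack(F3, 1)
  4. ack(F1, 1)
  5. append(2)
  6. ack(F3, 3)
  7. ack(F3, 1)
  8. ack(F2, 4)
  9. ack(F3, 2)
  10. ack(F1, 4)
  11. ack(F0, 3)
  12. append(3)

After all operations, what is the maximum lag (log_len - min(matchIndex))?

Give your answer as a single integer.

Op 1: append 1 -> log_len=1
Op 2: append 1 -> log_len=2
Op 3: F3 acks idx 1 -> match: F0=0 F1=0 F2=0 F3=1; commitIndex=0
Op 4: F1 acks idx 1 -> match: F0=0 F1=1 F2=0 F3=1; commitIndex=1
Op 5: append 2 -> log_len=4
Op 6: F3 acks idx 3 -> match: F0=0 F1=1 F2=0 F3=3; commitIndex=1
Op 7: F3 acks idx 1 -> match: F0=0 F1=1 F2=0 F3=3; commitIndex=1
Op 8: F2 acks idx 4 -> match: F0=0 F1=1 F2=4 F3=3; commitIndex=3
Op 9: F3 acks idx 2 -> match: F0=0 F1=1 F2=4 F3=3; commitIndex=3
Op 10: F1 acks idx 4 -> match: F0=0 F1=4 F2=4 F3=3; commitIndex=4
Op 11: F0 acks idx 3 -> match: F0=3 F1=4 F2=4 F3=3; commitIndex=4
Op 12: append 3 -> log_len=7

Answer: 4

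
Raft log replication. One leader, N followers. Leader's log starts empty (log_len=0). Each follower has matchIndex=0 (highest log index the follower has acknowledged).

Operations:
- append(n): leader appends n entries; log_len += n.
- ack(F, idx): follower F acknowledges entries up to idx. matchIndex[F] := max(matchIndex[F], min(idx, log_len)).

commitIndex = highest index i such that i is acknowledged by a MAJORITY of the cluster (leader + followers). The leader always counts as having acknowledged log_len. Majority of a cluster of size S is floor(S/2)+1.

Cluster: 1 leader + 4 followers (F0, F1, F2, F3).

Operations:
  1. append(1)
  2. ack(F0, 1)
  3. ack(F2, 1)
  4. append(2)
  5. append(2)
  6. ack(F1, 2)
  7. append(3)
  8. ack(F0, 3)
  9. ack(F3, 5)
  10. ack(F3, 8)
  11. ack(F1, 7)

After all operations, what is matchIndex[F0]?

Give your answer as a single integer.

Op 1: append 1 -> log_len=1
Op 2: F0 acks idx 1 -> match: F0=1 F1=0 F2=0 F3=0; commitIndex=0
Op 3: F2 acks idx 1 -> match: F0=1 F1=0 F2=1 F3=0; commitIndex=1
Op 4: append 2 -> log_len=3
Op 5: append 2 -> log_len=5
Op 6: F1 acks idx 2 -> match: F0=1 F1=2 F2=1 F3=0; commitIndex=1
Op 7: append 3 -> log_len=8
Op 8: F0 acks idx 3 -> match: F0=3 F1=2 F2=1 F3=0; commitIndex=2
Op 9: F3 acks idx 5 -> match: F0=3 F1=2 F2=1 F3=5; commitIndex=3
Op 10: F3 acks idx 8 -> match: F0=3 F1=2 F2=1 F3=8; commitIndex=3
Op 11: F1 acks idx 7 -> match: F0=3 F1=7 F2=1 F3=8; commitIndex=7

Answer: 3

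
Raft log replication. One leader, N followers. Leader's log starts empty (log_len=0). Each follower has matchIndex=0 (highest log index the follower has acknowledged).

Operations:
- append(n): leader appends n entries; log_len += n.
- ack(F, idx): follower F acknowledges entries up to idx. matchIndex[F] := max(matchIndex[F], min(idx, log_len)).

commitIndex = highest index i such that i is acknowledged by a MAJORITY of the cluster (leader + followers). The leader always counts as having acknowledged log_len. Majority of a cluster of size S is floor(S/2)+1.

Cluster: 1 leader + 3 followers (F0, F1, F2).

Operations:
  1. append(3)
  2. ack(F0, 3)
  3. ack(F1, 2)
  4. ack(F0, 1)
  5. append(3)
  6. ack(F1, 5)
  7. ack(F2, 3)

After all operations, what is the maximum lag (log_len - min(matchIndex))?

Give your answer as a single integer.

Answer: 3

Derivation:
Op 1: append 3 -> log_len=3
Op 2: F0 acks idx 3 -> match: F0=3 F1=0 F2=0; commitIndex=0
Op 3: F1 acks idx 2 -> match: F0=3 F1=2 F2=0; commitIndex=2
Op 4: F0 acks idx 1 -> match: F0=3 F1=2 F2=0; commitIndex=2
Op 5: append 3 -> log_len=6
Op 6: F1 acks idx 5 -> match: F0=3 F1=5 F2=0; commitIndex=3
Op 7: F2 acks idx 3 -> match: F0=3 F1=5 F2=3; commitIndex=3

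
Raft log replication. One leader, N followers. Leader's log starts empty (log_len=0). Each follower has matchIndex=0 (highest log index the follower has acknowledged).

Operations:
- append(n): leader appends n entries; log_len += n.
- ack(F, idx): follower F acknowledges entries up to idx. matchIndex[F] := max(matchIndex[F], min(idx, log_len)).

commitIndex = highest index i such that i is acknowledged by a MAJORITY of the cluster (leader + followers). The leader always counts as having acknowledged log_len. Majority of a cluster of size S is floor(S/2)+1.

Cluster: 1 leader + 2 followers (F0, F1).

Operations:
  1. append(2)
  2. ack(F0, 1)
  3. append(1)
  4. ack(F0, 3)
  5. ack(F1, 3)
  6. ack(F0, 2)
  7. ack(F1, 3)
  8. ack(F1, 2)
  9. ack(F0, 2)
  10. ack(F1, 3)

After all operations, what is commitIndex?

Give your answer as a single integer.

Op 1: append 2 -> log_len=2
Op 2: F0 acks idx 1 -> match: F0=1 F1=0; commitIndex=1
Op 3: append 1 -> log_len=3
Op 4: F0 acks idx 3 -> match: F0=3 F1=0; commitIndex=3
Op 5: F1 acks idx 3 -> match: F0=3 F1=3; commitIndex=3
Op 6: F0 acks idx 2 -> match: F0=3 F1=3; commitIndex=3
Op 7: F1 acks idx 3 -> match: F0=3 F1=3; commitIndex=3
Op 8: F1 acks idx 2 -> match: F0=3 F1=3; commitIndex=3
Op 9: F0 acks idx 2 -> match: F0=3 F1=3; commitIndex=3
Op 10: F1 acks idx 3 -> match: F0=3 F1=3; commitIndex=3

Answer: 3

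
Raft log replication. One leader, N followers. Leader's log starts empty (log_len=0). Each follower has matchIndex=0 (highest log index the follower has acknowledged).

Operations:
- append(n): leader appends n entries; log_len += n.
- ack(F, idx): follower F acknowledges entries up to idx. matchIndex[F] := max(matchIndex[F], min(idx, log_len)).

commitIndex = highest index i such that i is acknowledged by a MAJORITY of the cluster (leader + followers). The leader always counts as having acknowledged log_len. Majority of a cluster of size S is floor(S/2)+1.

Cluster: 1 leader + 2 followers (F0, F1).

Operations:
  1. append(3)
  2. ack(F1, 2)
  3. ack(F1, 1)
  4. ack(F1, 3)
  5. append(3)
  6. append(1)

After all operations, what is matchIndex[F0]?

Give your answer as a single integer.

Op 1: append 3 -> log_len=3
Op 2: F1 acks idx 2 -> match: F0=0 F1=2; commitIndex=2
Op 3: F1 acks idx 1 -> match: F0=0 F1=2; commitIndex=2
Op 4: F1 acks idx 3 -> match: F0=0 F1=3; commitIndex=3
Op 5: append 3 -> log_len=6
Op 6: append 1 -> log_len=7

Answer: 0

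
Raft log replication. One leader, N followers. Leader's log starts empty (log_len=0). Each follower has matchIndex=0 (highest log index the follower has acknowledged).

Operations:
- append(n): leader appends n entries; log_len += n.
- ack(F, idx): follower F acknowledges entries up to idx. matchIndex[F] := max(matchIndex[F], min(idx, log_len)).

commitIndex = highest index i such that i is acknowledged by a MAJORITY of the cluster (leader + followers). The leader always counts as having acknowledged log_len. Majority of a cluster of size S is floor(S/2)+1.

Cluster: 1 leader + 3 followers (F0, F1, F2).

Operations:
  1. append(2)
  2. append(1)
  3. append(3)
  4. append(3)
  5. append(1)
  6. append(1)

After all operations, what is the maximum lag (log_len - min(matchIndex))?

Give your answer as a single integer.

Answer: 11

Derivation:
Op 1: append 2 -> log_len=2
Op 2: append 1 -> log_len=3
Op 3: append 3 -> log_len=6
Op 4: append 3 -> log_len=9
Op 5: append 1 -> log_len=10
Op 6: append 1 -> log_len=11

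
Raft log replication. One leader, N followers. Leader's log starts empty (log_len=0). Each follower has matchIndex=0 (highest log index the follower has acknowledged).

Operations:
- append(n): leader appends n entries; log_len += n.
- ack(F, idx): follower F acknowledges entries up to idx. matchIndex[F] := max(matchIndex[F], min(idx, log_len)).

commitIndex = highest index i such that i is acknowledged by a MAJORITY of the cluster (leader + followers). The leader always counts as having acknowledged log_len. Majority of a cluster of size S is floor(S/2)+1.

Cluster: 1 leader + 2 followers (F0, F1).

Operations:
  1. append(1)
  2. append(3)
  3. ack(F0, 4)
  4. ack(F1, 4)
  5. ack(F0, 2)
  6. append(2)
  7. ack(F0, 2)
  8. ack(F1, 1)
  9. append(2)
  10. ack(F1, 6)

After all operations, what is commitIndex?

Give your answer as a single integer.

Op 1: append 1 -> log_len=1
Op 2: append 3 -> log_len=4
Op 3: F0 acks idx 4 -> match: F0=4 F1=0; commitIndex=4
Op 4: F1 acks idx 4 -> match: F0=4 F1=4; commitIndex=4
Op 5: F0 acks idx 2 -> match: F0=4 F1=4; commitIndex=4
Op 6: append 2 -> log_len=6
Op 7: F0 acks idx 2 -> match: F0=4 F1=4; commitIndex=4
Op 8: F1 acks idx 1 -> match: F0=4 F1=4; commitIndex=4
Op 9: append 2 -> log_len=8
Op 10: F1 acks idx 6 -> match: F0=4 F1=6; commitIndex=6

Answer: 6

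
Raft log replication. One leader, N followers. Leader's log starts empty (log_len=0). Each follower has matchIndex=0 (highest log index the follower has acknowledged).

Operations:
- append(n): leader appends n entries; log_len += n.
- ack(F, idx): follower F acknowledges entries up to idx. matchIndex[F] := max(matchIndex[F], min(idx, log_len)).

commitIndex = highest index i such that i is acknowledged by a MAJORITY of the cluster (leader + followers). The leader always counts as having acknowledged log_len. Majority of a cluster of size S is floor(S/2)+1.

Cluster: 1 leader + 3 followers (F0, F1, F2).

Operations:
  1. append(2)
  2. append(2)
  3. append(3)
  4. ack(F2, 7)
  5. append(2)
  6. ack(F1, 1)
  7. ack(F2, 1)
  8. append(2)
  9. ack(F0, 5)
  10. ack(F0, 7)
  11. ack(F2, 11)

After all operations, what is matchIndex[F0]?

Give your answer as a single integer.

Op 1: append 2 -> log_len=2
Op 2: append 2 -> log_len=4
Op 3: append 3 -> log_len=7
Op 4: F2 acks idx 7 -> match: F0=0 F1=0 F2=7; commitIndex=0
Op 5: append 2 -> log_len=9
Op 6: F1 acks idx 1 -> match: F0=0 F1=1 F2=7; commitIndex=1
Op 7: F2 acks idx 1 -> match: F0=0 F1=1 F2=7; commitIndex=1
Op 8: append 2 -> log_len=11
Op 9: F0 acks idx 5 -> match: F0=5 F1=1 F2=7; commitIndex=5
Op 10: F0 acks idx 7 -> match: F0=7 F1=1 F2=7; commitIndex=7
Op 11: F2 acks idx 11 -> match: F0=7 F1=1 F2=11; commitIndex=7

Answer: 7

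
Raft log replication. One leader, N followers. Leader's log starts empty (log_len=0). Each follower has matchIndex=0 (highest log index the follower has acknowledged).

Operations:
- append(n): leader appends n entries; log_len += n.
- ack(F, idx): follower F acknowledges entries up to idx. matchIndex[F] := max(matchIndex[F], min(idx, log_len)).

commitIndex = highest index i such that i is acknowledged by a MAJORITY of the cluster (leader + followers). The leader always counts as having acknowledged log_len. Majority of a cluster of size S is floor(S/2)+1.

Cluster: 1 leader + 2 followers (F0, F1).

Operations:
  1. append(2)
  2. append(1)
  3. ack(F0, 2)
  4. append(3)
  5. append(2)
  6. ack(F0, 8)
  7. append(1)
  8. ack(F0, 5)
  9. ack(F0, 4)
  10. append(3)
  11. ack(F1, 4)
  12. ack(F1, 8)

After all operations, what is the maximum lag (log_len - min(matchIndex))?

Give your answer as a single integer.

Op 1: append 2 -> log_len=2
Op 2: append 1 -> log_len=3
Op 3: F0 acks idx 2 -> match: F0=2 F1=0; commitIndex=2
Op 4: append 3 -> log_len=6
Op 5: append 2 -> log_len=8
Op 6: F0 acks idx 8 -> match: F0=8 F1=0; commitIndex=8
Op 7: append 1 -> log_len=9
Op 8: F0 acks idx 5 -> match: F0=8 F1=0; commitIndex=8
Op 9: F0 acks idx 4 -> match: F0=8 F1=0; commitIndex=8
Op 10: append 3 -> log_len=12
Op 11: F1 acks idx 4 -> match: F0=8 F1=4; commitIndex=8
Op 12: F1 acks idx 8 -> match: F0=8 F1=8; commitIndex=8

Answer: 4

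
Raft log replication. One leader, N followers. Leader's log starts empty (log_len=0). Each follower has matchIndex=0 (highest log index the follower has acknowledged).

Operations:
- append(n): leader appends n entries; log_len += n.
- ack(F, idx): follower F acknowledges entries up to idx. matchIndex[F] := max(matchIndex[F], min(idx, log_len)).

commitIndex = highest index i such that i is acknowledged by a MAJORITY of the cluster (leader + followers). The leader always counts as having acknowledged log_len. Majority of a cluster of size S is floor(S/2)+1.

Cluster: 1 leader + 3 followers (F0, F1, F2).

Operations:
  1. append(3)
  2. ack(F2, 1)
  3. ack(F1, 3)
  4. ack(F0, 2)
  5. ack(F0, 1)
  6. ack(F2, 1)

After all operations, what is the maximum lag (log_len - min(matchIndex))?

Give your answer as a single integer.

Op 1: append 3 -> log_len=3
Op 2: F2 acks idx 1 -> match: F0=0 F1=0 F2=1; commitIndex=0
Op 3: F1 acks idx 3 -> match: F0=0 F1=3 F2=1; commitIndex=1
Op 4: F0 acks idx 2 -> match: F0=2 F1=3 F2=1; commitIndex=2
Op 5: F0 acks idx 1 -> match: F0=2 F1=3 F2=1; commitIndex=2
Op 6: F2 acks idx 1 -> match: F0=2 F1=3 F2=1; commitIndex=2

Answer: 2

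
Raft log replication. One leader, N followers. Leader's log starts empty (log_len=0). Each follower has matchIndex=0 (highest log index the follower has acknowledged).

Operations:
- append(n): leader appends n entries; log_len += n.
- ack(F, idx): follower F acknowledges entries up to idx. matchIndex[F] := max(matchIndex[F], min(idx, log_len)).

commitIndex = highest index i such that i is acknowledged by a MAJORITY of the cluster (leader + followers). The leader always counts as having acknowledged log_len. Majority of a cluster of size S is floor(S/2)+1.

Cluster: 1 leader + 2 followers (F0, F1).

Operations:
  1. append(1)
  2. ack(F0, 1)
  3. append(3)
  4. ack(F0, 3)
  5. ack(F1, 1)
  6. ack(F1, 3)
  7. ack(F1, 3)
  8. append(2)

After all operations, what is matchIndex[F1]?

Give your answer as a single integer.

Op 1: append 1 -> log_len=1
Op 2: F0 acks idx 1 -> match: F0=1 F1=0; commitIndex=1
Op 3: append 3 -> log_len=4
Op 4: F0 acks idx 3 -> match: F0=3 F1=0; commitIndex=3
Op 5: F1 acks idx 1 -> match: F0=3 F1=1; commitIndex=3
Op 6: F1 acks idx 3 -> match: F0=3 F1=3; commitIndex=3
Op 7: F1 acks idx 3 -> match: F0=3 F1=3; commitIndex=3
Op 8: append 2 -> log_len=6

Answer: 3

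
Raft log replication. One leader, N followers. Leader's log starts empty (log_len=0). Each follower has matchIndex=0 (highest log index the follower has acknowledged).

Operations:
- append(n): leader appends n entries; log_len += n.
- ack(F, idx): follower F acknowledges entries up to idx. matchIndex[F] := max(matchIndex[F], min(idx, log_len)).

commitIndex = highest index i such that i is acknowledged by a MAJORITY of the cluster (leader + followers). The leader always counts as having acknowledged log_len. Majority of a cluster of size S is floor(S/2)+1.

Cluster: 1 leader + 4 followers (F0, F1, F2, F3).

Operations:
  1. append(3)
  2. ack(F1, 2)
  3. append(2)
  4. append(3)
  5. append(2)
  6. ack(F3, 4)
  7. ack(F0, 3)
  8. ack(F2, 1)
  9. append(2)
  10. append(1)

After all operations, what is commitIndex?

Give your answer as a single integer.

Answer: 3

Derivation:
Op 1: append 3 -> log_len=3
Op 2: F1 acks idx 2 -> match: F0=0 F1=2 F2=0 F3=0; commitIndex=0
Op 3: append 2 -> log_len=5
Op 4: append 3 -> log_len=8
Op 5: append 2 -> log_len=10
Op 6: F3 acks idx 4 -> match: F0=0 F1=2 F2=0 F3=4; commitIndex=2
Op 7: F0 acks idx 3 -> match: F0=3 F1=2 F2=0 F3=4; commitIndex=3
Op 8: F2 acks idx 1 -> match: F0=3 F1=2 F2=1 F3=4; commitIndex=3
Op 9: append 2 -> log_len=12
Op 10: append 1 -> log_len=13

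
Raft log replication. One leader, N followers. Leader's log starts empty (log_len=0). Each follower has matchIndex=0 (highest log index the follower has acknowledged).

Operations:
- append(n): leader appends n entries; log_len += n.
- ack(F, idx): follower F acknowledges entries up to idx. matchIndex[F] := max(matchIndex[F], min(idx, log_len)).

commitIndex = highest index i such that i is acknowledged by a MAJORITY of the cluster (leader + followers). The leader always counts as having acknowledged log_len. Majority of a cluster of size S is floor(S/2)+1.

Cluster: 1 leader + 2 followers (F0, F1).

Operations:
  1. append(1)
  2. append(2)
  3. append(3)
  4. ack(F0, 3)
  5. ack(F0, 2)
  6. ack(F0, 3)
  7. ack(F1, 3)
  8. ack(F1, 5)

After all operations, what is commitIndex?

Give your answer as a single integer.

Answer: 5

Derivation:
Op 1: append 1 -> log_len=1
Op 2: append 2 -> log_len=3
Op 3: append 3 -> log_len=6
Op 4: F0 acks idx 3 -> match: F0=3 F1=0; commitIndex=3
Op 5: F0 acks idx 2 -> match: F0=3 F1=0; commitIndex=3
Op 6: F0 acks idx 3 -> match: F0=3 F1=0; commitIndex=3
Op 7: F1 acks idx 3 -> match: F0=3 F1=3; commitIndex=3
Op 8: F1 acks idx 5 -> match: F0=3 F1=5; commitIndex=5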